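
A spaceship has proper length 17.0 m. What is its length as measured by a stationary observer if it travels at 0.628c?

Proper length L₀ = 17.0 m
γ = 1/√(1 - 0.628²) = 1.285
L = L₀/γ = 17.0/1.285 = 13.23 m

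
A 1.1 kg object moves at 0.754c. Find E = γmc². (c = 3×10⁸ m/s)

γ = 1/√(1 - 0.754²) = 1.522
mc² = 1.1 × (3×10⁸)² = 9.900×10¹⁶ J
E = γmc² = 1.522 × 9.900×10¹⁶ = 1.507×10¹⁷ J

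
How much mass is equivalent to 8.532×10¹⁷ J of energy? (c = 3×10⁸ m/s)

From E = mc², we get m = E/c²
c² = (3×10⁸)² = 9×10¹⁶ m²/s²
m = 8.532×10¹⁷ / 9×10¹⁶ = 9.480 kg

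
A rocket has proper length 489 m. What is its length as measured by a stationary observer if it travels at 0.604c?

Proper length L₀ = 489 m
γ = 1/√(1 - 0.604²) = 1.2547
L = L₀/γ = 489/1.2547 = 389.7 m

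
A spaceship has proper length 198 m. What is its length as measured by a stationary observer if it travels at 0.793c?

Proper length L₀ = 198 m
γ = 1/√(1 - 0.793²) = 1.6414
L = L₀/γ = 198/1.6414 = 120.6 m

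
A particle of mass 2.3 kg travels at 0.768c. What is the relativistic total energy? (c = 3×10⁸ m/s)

γ = 1/√(1 - 0.768²) = 1.5614
mc² = 2.3 × (3×10⁸)² = 2.070×10¹⁷ J
E = γmc² = 1.5614 × 2.070×10¹⁷ = 3.232×10¹⁷ J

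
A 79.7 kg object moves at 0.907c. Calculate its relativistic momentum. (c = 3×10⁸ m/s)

γ = 1/√(1 - 0.907²) = 2.3746
v = 0.907 × 3×10⁸ = 2.721×10⁸ m/s
p = γmv = 2.3746 × 79.7 × 2.721×10⁸ = 5.150×10¹⁰ kg·m/s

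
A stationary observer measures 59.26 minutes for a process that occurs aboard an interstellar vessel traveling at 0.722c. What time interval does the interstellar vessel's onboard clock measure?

Dilated time Δt = 59.26 minutes
γ = 1/√(1 - 0.722²) = 1.4453
Δt₀ = Δt/γ = 59.26/1.4453 = 41.00 minutes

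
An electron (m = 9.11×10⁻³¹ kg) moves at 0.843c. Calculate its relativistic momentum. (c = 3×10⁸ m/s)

γ = 1/√(1 - 0.843²) = 1.859
v = 0.843 × 3×10⁸ = 2.529×10⁸ m/s
p = γmv = 1.859 × 9.11×10⁻³¹ × 2.529×10⁸ = 4.283×10⁻²² kg·m/s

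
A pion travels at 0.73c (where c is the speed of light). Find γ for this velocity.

v/c = 0.73, so (v/c)² = 0.5329
1 - (v/c)² = 0.4671
γ = 1/√(0.4671) = 1.463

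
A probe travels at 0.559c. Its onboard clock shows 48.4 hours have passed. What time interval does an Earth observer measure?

Proper time Δt₀ = 48.4 hours
γ = 1/√(1 - 0.559²) = 1.206
Δt = γΔt₀ = 1.206 × 48.4 = 58.37 hours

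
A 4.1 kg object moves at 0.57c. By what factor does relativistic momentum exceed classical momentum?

p_rel = γmv, p_class = mv
Ratio = γ = 1/√(1 - 0.57²) = 1.217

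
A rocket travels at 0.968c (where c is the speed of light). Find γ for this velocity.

v/c = 0.968, so (v/c)² = 0.937024
1 - (v/c)² = 0.062976
γ = 1/√(0.062976) = 3.985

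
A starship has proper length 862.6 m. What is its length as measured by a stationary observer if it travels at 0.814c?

Proper length L₀ = 862.6 m
γ = 1/√(1 - 0.814²) = 1.72157
L = L₀/γ = 862.6/1.72157 = 501.1 m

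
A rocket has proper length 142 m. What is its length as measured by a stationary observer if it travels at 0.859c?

Proper length L₀ = 142 m
γ = 1/√(1 - 0.859²) = 1.9532
L = L₀/γ = 142/1.9532 = 72.70 m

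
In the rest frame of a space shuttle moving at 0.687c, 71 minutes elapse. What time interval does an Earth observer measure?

Proper time Δt₀ = 71 minutes
γ = 1/√(1 - 0.687²) = 1.3762
Δt = γΔt₀ = 1.3762 × 71 = 97.71 minutes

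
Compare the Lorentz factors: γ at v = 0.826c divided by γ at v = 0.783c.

γ₁ = 1/√(1 - 0.826²) = 1.7741
γ₂ = 1/√(1 - 0.783²) = 1.6077
γ₁/γ₂ = 1.7741/1.6077 = 1.104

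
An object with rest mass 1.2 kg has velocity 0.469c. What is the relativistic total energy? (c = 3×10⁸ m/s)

γ = 1/√(1 - 0.469²) = 1.132
mc² = 1.2 × (3×10⁸)² = 1.080×10¹⁷ J
E = γmc² = 1.132 × 1.080×10¹⁷ = 1.223×10¹⁷ J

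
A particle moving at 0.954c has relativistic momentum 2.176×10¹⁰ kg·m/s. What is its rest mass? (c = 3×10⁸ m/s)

γ = 1/√(1 - 0.954²) = 3.3355
v = 0.954 × 3×10⁸ = 2.862×10⁸ m/s
m = p/(γv) = 2.176×10¹⁰/(3.3355 × 2.862×10⁸) = 22.79 kg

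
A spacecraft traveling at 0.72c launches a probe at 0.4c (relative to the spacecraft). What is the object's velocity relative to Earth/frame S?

u = (u' + v)/(1 + u'v/c²)
Numerator: 0.4 + 0.72 = 1.12
Denominator: 1 + 0.288 = 1.288
u = 1.12/1.288 = 0.8696c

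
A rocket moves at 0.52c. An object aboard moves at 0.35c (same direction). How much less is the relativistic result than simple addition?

Classical: u' + v = 0.35 + 0.52 = 0.87c
Relativistic: u = (0.35 + 0.52)/(1 + 0.182) = 0.87/1.182 = 0.7360c
Difference: 0.87 - 0.7360 = 0.1340c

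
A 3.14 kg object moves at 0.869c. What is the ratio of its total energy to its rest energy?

E = γmc², E₀ = mc²
E/E₀ = γ = 1/√(1 - 0.869²) = 2.021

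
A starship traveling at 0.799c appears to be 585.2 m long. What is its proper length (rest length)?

Contracted length L = 585.2 m
γ = 1/√(1 - 0.799²) = 1.663
L₀ = γL = 1.663 × 585.2 = 973.2 m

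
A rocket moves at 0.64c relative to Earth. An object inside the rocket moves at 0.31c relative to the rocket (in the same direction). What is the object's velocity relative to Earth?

u = (u' + v)/(1 + u'v/c²)
Numerator: 0.31 + 0.64 = 0.95
Denominator: 1 + 0.1984 = 1.1984
u = 0.95/1.1984 = 0.7927c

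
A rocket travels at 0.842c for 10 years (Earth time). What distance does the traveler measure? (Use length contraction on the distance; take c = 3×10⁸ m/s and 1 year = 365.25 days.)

Earth distance: d = v × t = 0.842c × 10 yr = 7.9714×10¹⁶ m
γ = 1.8536
d' = d/γ = 7.9714×10¹⁶/1.8536 = 4.300×10¹⁶ m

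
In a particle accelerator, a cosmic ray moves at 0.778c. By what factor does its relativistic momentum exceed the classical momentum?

p_rel = γmv, p_class = mv
Ratio = γ = 1/√(1 - 0.778²)
= 1/√(0.394716) = 1.592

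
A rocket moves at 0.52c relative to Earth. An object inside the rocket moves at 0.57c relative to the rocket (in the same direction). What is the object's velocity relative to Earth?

u = (u' + v)/(1 + u'v/c²)
Numerator: 0.57 + 0.52 = 1.09
Denominator: 1 + 0.2964 = 1.2964
u = 1.09/1.2964 = 0.8408c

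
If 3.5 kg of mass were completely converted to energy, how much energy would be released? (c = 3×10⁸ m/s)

Using E = mc²:
c² = (3×10⁸)² = 9×10¹⁶ m²/s²
E = 3.5 × 9×10¹⁶ = 3.150×10¹⁷ J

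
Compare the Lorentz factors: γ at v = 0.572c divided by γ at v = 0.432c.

γ₁ = 1/√(1 - 0.572²) = 1.21914
γ₂ = 1/√(1 - 0.432²) = 1.10880
γ₁/γ₂ = 1.21914/1.10880 = 1.100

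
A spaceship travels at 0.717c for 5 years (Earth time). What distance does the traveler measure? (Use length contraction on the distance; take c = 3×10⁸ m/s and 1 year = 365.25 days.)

Earth distance: d = v × t = 0.717c × 5 yr = 3.3940×10¹⁶ m
γ = 1.4346
d' = d/γ = 3.3940×10¹⁶/1.4346 = 2.366×10¹⁶ m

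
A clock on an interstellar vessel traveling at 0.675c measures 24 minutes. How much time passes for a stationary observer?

Proper time Δt₀ = 24 minutes
γ = 1/√(1 - 0.675²) = 1.3553
Δt = γΔt₀ = 1.3553 × 24 = 32.53 minutes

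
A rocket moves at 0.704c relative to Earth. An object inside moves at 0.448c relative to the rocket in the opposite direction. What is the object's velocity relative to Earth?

Object's velocity in rocket frame is u' = -0.448c
u = (u' + v)/(1 + u'v/c²) = (v - 0.448)/(1 - 0.448·v/c²)
Numerator: 0.704 - 0.448 = 0.256
Denominator: 1 - 0.315392 = 0.684608
u = 0.256/0.684608 = 0.3739c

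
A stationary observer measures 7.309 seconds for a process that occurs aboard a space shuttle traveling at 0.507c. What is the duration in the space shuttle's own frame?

Dilated time Δt = 7.309 seconds
γ = 1/√(1 - 0.507²) = 1.1602
Δt₀ = Δt/γ = 7.309/1.1602 = 6.300 seconds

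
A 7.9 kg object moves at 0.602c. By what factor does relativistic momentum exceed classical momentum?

p_rel = γmv, p_class = mv
Ratio = γ = 1/√(1 - 0.602²) = 1.252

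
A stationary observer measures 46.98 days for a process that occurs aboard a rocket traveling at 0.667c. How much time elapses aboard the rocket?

Dilated time Δt = 46.98 days
γ = 1/√(1 - 0.667²) = 1.3422
Δt₀ = Δt/γ = 46.98/1.3422 = 35.00 days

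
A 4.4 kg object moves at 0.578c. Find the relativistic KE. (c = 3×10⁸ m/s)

γ = 1/√(1 - 0.578²) = 1.22543
γ - 1 = 0.22543
KE = (γ-1)mc² = 0.22543 × 4.4 × (3×10⁸)² = 8.927×10¹⁶ J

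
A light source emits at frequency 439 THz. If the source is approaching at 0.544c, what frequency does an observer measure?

β = v/c = 0.544
(1+β)/(1-β) = 1.544/0.456 = 3.386
Doppler factor = √(3.386) = 1.840
f_obs = 439 × 1.840 = 807.8 THz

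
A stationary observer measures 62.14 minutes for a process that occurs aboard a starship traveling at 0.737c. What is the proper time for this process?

Dilated time Δt = 62.14 minutes
γ = 1/√(1 - 0.737²) = 1.4795
Δt₀ = Δt/γ = 62.14/1.4795 = 42.00 minutes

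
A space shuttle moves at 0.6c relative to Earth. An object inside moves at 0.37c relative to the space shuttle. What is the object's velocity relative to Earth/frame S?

u = (u' + v)/(1 + u'v/c²)
Numerator: 0.37 + 0.6 = 0.97
Denominator: 1 + 0.222 = 1.222
u = 0.97/1.222 = 0.7938c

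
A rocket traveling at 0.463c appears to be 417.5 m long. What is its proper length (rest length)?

Contracted length L = 417.5 m
γ = 1/√(1 - 0.463²) = 1.1282
L₀ = γL = 1.1282 × 417.5 = 471.0 m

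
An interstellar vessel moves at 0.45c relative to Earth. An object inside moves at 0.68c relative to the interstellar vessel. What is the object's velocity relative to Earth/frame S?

u = (u' + v)/(1 + u'v/c²)
Numerator: 0.68 + 0.45 = 1.13
Denominator: 1 + 0.306 = 1.306
u = 1.13/1.306 = 0.8652c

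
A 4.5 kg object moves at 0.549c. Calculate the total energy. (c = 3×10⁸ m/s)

γ = 1/√(1 - 0.549²) = 1.19643
mc² = 4.5 × (3×10⁸)² = 4.050×10¹⁷ J
E = γmc² = 1.19643 × 4.050×10¹⁷ = 4.846×10¹⁷ J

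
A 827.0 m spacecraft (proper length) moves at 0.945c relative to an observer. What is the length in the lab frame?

Proper length L₀ = 827.0 m
γ = 1/√(1 - 0.945²) = 3.057
L = L₀/γ = 827.0/3.057 = 270.5 m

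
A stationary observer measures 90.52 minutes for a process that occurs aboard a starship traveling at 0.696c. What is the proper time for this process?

Dilated time Δt = 90.52 minutes
γ = 1/√(1 - 0.696²) = 1.3927
Δt₀ = Δt/γ = 90.52/1.3927 = 65.00 minutes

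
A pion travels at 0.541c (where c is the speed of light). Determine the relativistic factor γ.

v/c = 0.541, so (v/c)² = 0.292681
1 - (v/c)² = 0.707319
γ = 1/√(0.707319) = 1.189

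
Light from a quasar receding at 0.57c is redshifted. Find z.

β = 0.57
(1+β)/(1-β) = 1.57/0.43 = 3.651
√(3.651) = 1.9108
z = 1.9108 - 1 = 0.9108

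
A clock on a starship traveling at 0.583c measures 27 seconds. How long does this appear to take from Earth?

Proper time Δt₀ = 27 seconds
γ = 1/√(1 - 0.583²) = 1.2308
Δt = γΔt₀ = 1.2308 × 27 = 33.23 seconds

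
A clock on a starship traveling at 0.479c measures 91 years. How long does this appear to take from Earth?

Proper time Δt₀ = 91 years
γ = 1/√(1 - 0.479²) = 1.1392
Δt = γΔt₀ = 1.1392 × 91 = 103.7 years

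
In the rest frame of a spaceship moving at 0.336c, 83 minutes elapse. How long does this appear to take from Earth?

Proper time Δt₀ = 83 minutes
γ = 1/√(1 - 0.336²) = 1.0617
Δt = γΔt₀ = 1.0617 × 83 = 88.12 minutes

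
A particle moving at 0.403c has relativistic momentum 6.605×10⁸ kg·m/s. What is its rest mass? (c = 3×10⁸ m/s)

γ = 1/√(1 - 0.403²) = 1.0927
v = 0.403 × 3×10⁸ = 1.209×10⁸ m/s
m = p/(γv) = 6.605×10⁸/(1.0927 × 1.209×10⁸) = 5.000 kg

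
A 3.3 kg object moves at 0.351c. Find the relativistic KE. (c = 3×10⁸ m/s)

γ = 1/√(1 - 0.351²) = 1.06795
γ - 1 = 0.06795
KE = (γ-1)mc² = 0.06795 × 3.3 × (3×10⁸)² = 2.018×10¹⁶ J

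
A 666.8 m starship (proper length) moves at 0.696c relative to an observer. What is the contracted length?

Proper length L₀ = 666.8 m
γ = 1/√(1 - 0.696²) = 1.3927
L = L₀/γ = 666.8/1.3927 = 478.8 m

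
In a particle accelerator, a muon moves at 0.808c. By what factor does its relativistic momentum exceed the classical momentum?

p_rel = γmv, p_class = mv
Ratio = γ = 1/√(1 - 0.808²)
= 1/√(0.347136) = 1.697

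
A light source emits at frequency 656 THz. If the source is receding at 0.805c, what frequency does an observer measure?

β = v/c = 0.805
(1-β)/(1+β) = 0.195/1.805 = 0.10803
Doppler factor = √(0.10803) = 0.3287
f_obs = 656 × 0.3287 = 215.6 THz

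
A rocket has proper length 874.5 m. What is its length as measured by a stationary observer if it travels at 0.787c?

Proper length L₀ = 874.5 m
γ = 1/√(1 - 0.787²) = 1.621
L = L₀/γ = 874.5/1.621 = 539.5 m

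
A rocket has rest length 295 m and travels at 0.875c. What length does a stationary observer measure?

Proper length L₀ = 295 m
γ = 1/√(1 - 0.875²) = 2.066
L = L₀/γ = 295/2.066 = 142.8 m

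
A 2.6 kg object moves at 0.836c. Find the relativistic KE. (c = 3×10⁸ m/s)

γ = 1/√(1 - 0.836²) = 1.8224
γ - 1 = 0.8224
KE = (γ-1)mc² = 0.8224 × 2.6 × (3×10⁸)² = 1.924×10¹⁷ J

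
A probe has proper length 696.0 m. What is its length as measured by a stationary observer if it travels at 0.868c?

Proper length L₀ = 696.0 m
γ = 1/√(1 - 0.868²) = 2.014
L = L₀/γ = 696.0/2.014 = 345.6 m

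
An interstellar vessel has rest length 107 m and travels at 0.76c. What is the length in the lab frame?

Proper length L₀ = 107 m
γ = 1/√(1 - 0.76²) = 1.5386
L = L₀/γ = 107/1.5386 = 69.54 m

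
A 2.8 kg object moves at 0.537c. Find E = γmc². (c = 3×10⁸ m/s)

γ = 1/√(1 - 0.537²) = 1.1854
mc² = 2.8 × (3×10⁸)² = 2.520×10¹⁷ J
E = γmc² = 1.1854 × 2.520×10¹⁷ = 2.987×10¹⁷ J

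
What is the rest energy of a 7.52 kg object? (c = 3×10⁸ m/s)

c² = (3×10⁸)² = 9.000×10¹⁶ m²/s²
E₀ = mc² = 7.52 × 9.000×10¹⁶ = 6.768×10¹⁷ J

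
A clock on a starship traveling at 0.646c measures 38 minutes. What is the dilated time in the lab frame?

Proper time Δt₀ = 38 minutes
γ = 1/√(1 - 0.646²) = 1.310
Δt = γΔt₀ = 1.310 × 38 = 49.78 minutes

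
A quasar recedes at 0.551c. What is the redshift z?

β = 0.551
(1+β)/(1-β) = 1.551/0.449 = 3.4543
√(3.4543) = 1.8586
z = 1.8586 - 1 = 0.8586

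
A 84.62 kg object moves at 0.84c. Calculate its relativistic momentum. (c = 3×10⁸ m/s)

γ = 1/√(1 - 0.84²) = 1.843
v = 0.84 × 3×10⁸ = 2.520×10⁸ m/s
p = γmv = 1.843 × 84.62 × 2.520×10⁸ = 3.930×10¹⁰ kg·m/s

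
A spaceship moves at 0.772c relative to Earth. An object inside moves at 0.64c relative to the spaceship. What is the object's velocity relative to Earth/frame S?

u = (u' + v)/(1 + u'v/c²)
Numerator: 0.64 + 0.772 = 1.412
Denominator: 1 + 0.49408 = 1.49408
u = 1.412/1.49408 = 0.9451c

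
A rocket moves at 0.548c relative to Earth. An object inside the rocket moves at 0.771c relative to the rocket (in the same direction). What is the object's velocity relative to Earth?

u = (u' + v)/(1 + u'v/c²)
Numerator: 0.771 + 0.548 = 1.319
Denominator: 1 + 0.422508 = 1.422508
u = 1.319/1.422508 = 0.9272c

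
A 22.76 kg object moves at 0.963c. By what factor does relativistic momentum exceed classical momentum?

p_rel = γmv, p_class = mv
Ratio = γ = 1/√(1 - 0.963²) = 3.711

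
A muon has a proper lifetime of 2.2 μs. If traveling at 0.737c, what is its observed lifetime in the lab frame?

Proper lifetime τ₀ = 2.2 μs
γ = 1/√(1 - 0.737²) = 1.4795
τ = γτ₀ = 1.4795 × 2.2 μs = 3.255 μs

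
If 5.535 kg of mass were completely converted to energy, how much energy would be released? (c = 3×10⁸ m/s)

Using E = mc²:
c² = (3×10⁸)² = 9×10¹⁶ m²/s²
E = 5.535 × 9×10¹⁶ = 4.982×10¹⁷ J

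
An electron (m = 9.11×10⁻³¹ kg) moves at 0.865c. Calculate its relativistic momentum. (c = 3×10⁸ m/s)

γ = 1/√(1 - 0.865²) = 1.9929
v = 0.865 × 3×10⁸ = 2.595×10⁸ m/s
p = γmv = 1.9929 × 9.11×10⁻³¹ × 2.595×10⁸ = 4.711×10⁻²² kg·m/s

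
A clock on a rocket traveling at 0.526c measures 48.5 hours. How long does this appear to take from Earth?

Proper time Δt₀ = 48.5 hours
γ = 1/√(1 - 0.526²) = 1.1758
Δt = γΔt₀ = 1.1758 × 48.5 = 57.03 hours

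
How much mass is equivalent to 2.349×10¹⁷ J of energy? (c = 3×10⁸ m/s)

From E = mc², we get m = E/c²
c² = (3×10⁸)² = 9×10¹⁶ m²/s²
m = 2.349×10¹⁷ / 9×10¹⁶ = 2.610 kg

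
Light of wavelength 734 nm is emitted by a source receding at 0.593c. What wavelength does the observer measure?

β = 0.593
Wavelength Doppler factor = √(1.593/0.407) = √(3.914) = 1.978
λ_obs = 734 × 1.978 = 1452 nm (redshift)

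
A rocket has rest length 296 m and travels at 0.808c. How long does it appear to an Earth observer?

Proper length L₀ = 296 m
γ = 1/√(1 - 0.808²) = 1.697
L = L₀/γ = 296/1.697 = 174.4 m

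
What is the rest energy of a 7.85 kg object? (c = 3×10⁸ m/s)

c² = (3×10⁸)² = 9.000×10¹⁶ m²/s²
E₀ = mc² = 7.85 × 9.000×10¹⁶ = 7.065×10¹⁷ J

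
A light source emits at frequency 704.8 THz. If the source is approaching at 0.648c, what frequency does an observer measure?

β = v/c = 0.648
(1+β)/(1-β) = 1.648/0.352 = 4.682
Doppler factor = √(4.682) = 2.164
f_obs = 704.8 × 2.164 = 1525 THz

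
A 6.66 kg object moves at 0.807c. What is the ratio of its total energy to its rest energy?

E = γmc², E₀ = mc²
E/E₀ = γ = 1/√(1 - 0.807²) = 1.693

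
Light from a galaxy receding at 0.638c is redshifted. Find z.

β = 0.638
(1+β)/(1-β) = 1.638/0.362 = 4.525
√(4.525) = 2.127
z = 2.127 - 1 = 1.127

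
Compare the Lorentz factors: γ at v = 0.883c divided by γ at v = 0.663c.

γ₁ = 1/√(1 - 0.883²) = 2.131
γ₂ = 1/√(1 - 0.663²) = 1.336
γ₁/γ₂ = 2.131/1.336 = 1.595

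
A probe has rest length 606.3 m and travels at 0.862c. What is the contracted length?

Proper length L₀ = 606.3 m
γ = 1/√(1 - 0.862²) = 1.973
L = L₀/γ = 606.3/1.973 = 307.3 m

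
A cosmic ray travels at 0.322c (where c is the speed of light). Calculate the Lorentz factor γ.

v/c = 0.322, so (v/c)² = 0.103684
1 - (v/c)² = 0.896316
γ = 1/√(0.896316) = 1.056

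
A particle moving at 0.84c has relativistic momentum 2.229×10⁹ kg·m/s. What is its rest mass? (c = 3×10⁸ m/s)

γ = 1/√(1 - 0.84²) = 1.843
v = 0.84 × 3×10⁸ = 2.520×10⁸ m/s
m = p/(γv) = 2.229×10⁹/(1.843 × 2.520×10⁸) = 4.799 kg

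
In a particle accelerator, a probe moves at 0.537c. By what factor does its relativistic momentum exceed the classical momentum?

p_rel = γmv, p_class = mv
Ratio = γ = 1/√(1 - 0.537²)
= 1/√(0.711631) = 1.185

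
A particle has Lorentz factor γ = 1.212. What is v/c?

From γ = 1/√(1 - v²/c²):
1/γ² = 1/1.212² = 0.6808
v²/c² = 1 - 0.6808 = 0.3192
v/c = √(0.3192) = 0.5650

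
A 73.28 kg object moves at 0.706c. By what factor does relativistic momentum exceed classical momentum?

p_rel = γmv, p_class = mv
Ratio = γ = 1/√(1 - 0.706²) = 1.412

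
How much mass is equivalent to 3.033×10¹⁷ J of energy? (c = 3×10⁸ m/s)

From E = mc², we get m = E/c²
c² = (3×10⁸)² = 9×10¹⁶ m²/s²
m = 3.033×10¹⁷ / 9×10¹⁶ = 3.370 kg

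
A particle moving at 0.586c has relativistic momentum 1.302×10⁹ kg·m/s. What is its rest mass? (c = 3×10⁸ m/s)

γ = 1/√(1 - 0.586²) = 1.2341
v = 0.586 × 3×10⁸ = 1.758×10⁸ m/s
m = p/(γv) = 1.302×10⁹/(1.2341 × 1.758×10⁸) = 6.001 kg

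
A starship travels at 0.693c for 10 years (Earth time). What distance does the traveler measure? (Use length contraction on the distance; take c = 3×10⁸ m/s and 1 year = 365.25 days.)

Earth distance: d = v × t = 0.693c × 10 yr = 6.561×10¹⁶ m
γ = 1.387
d' = d/γ = 6.561×10¹⁶/1.387 = 4.730×10¹⁶ m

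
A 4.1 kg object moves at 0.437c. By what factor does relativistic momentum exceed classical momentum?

p_rel = γmv, p_class = mv
Ratio = γ = 1/√(1 - 0.437²) = 1.112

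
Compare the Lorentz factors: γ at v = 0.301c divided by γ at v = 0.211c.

γ₁ = 1/√(1 - 0.301²) = 1.049
γ₂ = 1/√(1 - 0.211²) = 1.023
γ₁/γ₂ = 1.049/1.023 = 1.025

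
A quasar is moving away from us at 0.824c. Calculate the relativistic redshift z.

β = 0.824
(1+β)/(1-β) = 1.824/0.176 = 10.36
√(10.36) = 3.219
z = 3.219 - 1 = 2.219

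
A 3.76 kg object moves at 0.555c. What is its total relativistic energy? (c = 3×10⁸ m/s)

γ = 1/√(1 - 0.555²) = 1.202
mc² = 3.76 × (3×10⁸)² = 3.384×10¹⁷ J
E = γmc² = 1.202 × 3.384×10¹⁷ = 4.068×10¹⁷ J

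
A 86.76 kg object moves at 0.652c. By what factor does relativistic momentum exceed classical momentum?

p_rel = γmv, p_class = mv
Ratio = γ = 1/√(1 - 0.652²) = 1.319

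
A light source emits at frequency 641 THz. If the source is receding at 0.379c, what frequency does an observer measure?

β = v/c = 0.379
(1-β)/(1+β) = 0.621/1.379 = 0.45033
Doppler factor = √(0.45033) = 0.6711
f_obs = 641 × 0.6711 = 430.2 THz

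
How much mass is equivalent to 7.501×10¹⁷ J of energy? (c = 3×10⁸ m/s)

From E = mc², we get m = E/c²
c² = (3×10⁸)² = 9×10¹⁶ m²/s²
m = 7.501×10¹⁷ / 9×10¹⁶ = 8.334 kg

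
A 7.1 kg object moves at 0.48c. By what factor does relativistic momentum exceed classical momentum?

p_rel = γmv, p_class = mv
Ratio = γ = 1/√(1 - 0.48²) = 1.140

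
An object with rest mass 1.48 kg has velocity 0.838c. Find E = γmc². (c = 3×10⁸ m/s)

γ = 1/√(1 - 0.838²) = 1.8326
mc² = 1.48 × (3×10⁸)² = 1.332×10¹⁷ J
E = γmc² = 1.8326 × 1.332×10¹⁷ = 2.441×10¹⁷ J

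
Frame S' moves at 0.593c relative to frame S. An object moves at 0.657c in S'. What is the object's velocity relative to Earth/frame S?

u = (u' + v)/(1 + u'v/c²)
Numerator: 0.657 + 0.593 = 1.25
Denominator: 1 + 0.389601 = 1.389601
u = 1.25/1.389601 = 0.8995c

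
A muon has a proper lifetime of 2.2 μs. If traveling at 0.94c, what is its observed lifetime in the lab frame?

Proper lifetime τ₀ = 2.2 μs
γ = 1/√(1 - 0.94²) = 2.931
τ = γτ₀ = 2.931 × 2.2 μs = 6.448 μs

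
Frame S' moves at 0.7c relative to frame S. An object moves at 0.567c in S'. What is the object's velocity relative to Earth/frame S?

u = (u' + v)/(1 + u'v/c²)
Numerator: 0.567 + 0.7 = 1.267
Denominator: 1 + 0.3969 = 1.3969
u = 1.267/1.3969 = 0.9070c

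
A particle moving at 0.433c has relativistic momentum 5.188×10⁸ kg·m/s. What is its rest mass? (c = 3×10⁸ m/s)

γ = 1/√(1 - 0.433²) = 1.1094
v = 0.433 × 3×10⁸ = 1.299×10⁸ m/s
m = p/(γv) = 5.188×10⁸/(1.1094 × 1.299×10⁸) = 3.600 kg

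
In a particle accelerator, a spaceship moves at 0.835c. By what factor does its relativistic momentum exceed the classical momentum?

p_rel = γmv, p_class = mv
Ratio = γ = 1/√(1 - 0.835²)
= 1/√(0.302775) = 1.817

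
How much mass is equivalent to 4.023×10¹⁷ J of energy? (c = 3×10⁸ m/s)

From E = mc², we get m = E/c²
c² = (3×10⁸)² = 9×10¹⁶ m²/s²
m = 4.023×10¹⁷ / 9×10¹⁶ = 4.470 kg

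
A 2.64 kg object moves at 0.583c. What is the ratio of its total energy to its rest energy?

E = γmc², E₀ = mc²
E/E₀ = γ = 1/√(1 - 0.583²) = 1.231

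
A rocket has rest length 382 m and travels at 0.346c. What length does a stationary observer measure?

Proper length L₀ = 382 m
γ = 1/√(1 - 0.346²) = 1.0658
L = L₀/γ = 382/1.0658 = 358.4 m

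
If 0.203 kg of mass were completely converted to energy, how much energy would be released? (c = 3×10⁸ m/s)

Using E = mc²:
c² = (3×10⁸)² = 9×10¹⁶ m²/s²
E = 0.203 × 9×10¹⁶ = 1.827×10¹⁶ J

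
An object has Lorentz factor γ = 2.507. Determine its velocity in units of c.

From γ = 1/√(1 - v²/c²):
1/γ² = 1/2.507² = 0.1591
v²/c² = 1 - 0.1591 = 0.8409
v/c = √(0.8409) = 0.9170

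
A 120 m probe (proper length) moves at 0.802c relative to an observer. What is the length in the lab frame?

Proper length L₀ = 120 m
γ = 1/√(1 - 0.802²) = 1.674
L = L₀/γ = 120/1.674 = 71.68 m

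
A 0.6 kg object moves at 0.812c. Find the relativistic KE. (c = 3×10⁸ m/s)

γ = 1/√(1 - 0.812²) = 1.7133
γ - 1 = 0.7133
KE = (γ-1)mc² = 0.7133 × 0.6 × (3×10⁸)² = 3.852×10¹⁶ J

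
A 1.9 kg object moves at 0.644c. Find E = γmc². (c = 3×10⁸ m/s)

γ = 1/√(1 - 0.644²) = 1.307
mc² = 1.9 × (3×10⁸)² = 1.710×10¹⁷ J
E = γmc² = 1.307 × 1.710×10¹⁷ = 2.235×10¹⁷ J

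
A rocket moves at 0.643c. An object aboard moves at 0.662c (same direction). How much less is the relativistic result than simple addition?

Classical: u' + v = 0.662 + 0.643 = 1.305c
Relativistic: u = (0.662 + 0.643)/(1 + 0.425666) = 1.305/1.425666 = 0.9154c
Difference: 1.305 - 0.9154 = 0.3896c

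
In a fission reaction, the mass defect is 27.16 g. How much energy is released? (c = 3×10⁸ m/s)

Convert mass defect: Δm = 27.16 g = 0.02716 kg
E = Δm·c² = 0.02716 × (3×10⁸)²
= 0.02716 × 9×10¹⁶ = 2.444×10¹⁵ J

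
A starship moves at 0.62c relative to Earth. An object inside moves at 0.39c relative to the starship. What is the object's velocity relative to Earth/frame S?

u = (u' + v)/(1 + u'v/c²)
Numerator: 0.39 + 0.62 = 1.01
Denominator: 1 + 0.2418 = 1.2418
u = 1.01/1.2418 = 0.8133c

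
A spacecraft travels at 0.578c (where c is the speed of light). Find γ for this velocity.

v/c = 0.578, so (v/c)² = 0.334084
1 - (v/c)² = 0.665916
γ = 1/√(0.665916) = 1.225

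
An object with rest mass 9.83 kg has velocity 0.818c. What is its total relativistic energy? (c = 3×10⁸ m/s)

γ = 1/√(1 - 0.818²) = 1.738
mc² = 9.83 × (3×10⁸)² = 8.847×10¹⁷ J
E = γmc² = 1.738 × 8.847×10¹⁷ = 1.538×10¹⁸ J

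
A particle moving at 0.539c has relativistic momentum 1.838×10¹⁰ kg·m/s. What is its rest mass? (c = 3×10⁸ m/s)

γ = 1/√(1 - 0.539²) = 1.1872
v = 0.539 × 3×10⁸ = 1.617×10⁸ m/s
m = p/(γv) = 1.838×10¹⁰/(1.1872 × 1.617×10⁸) = 95.74 kg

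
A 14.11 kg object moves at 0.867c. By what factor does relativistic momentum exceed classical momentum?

p_rel = γmv, p_class = mv
Ratio = γ = 1/√(1 - 0.867²) = 2.007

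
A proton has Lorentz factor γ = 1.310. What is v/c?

From γ = 1/√(1 - v²/c²):
1/γ² = 1/1.310² = 0.5827
v²/c² = 1 - 0.5827 = 0.4173
v/c = √(0.4173) = 0.6460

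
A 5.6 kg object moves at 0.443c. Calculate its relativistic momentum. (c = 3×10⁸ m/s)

γ = 1/√(1 - 0.443²) = 1.1154
v = 0.443 × 3×10⁸ = 1.329×10⁸ m/s
p = γmv = 1.1154 × 5.6 × 1.329×10⁸ = 8.301×10⁸ kg·m/s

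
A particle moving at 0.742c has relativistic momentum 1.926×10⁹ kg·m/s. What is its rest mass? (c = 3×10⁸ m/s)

γ = 1/√(1 - 0.742²) = 1.49165
v = 0.742 × 3×10⁸ = 2.226×10⁸ m/s
m = p/(γv) = 1.926×10⁹/(1.49165 × 2.226×10⁸) = 5.800 kg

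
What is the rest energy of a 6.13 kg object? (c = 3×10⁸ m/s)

c² = (3×10⁸)² = 9.000×10¹⁶ m²/s²
E₀ = mc² = 6.13 × 9.000×10¹⁶ = 5.517×10¹⁷ J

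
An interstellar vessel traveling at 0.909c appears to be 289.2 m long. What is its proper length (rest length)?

Contracted length L = 289.2 m
γ = 1/√(1 - 0.909²) = 2.3993
L₀ = γL = 2.3993 × 289.2 = 693.9 m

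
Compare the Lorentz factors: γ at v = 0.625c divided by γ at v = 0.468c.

γ₁ = 1/√(1 - 0.625²) = 1.281
γ₂ = 1/√(1 - 0.468²) = 1.132
γ₁/γ₂ = 1.281/1.132 = 1.132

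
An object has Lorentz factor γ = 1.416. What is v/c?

From γ = 1/√(1 - v²/c²):
1/γ² = 1/1.416² = 0.4987
v²/c² = 1 - 0.4987 = 0.5013
v/c = √(0.5013) = 0.7080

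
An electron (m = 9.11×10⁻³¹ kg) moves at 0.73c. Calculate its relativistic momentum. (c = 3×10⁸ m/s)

γ = 1/√(1 - 0.73²) = 1.463
v = 0.73 × 3×10⁸ = 2.190×10⁸ m/s
p = γmv = 1.463 × 9.11×10⁻³¹ × 2.190×10⁸ = 2.919×10⁻²² kg·m/s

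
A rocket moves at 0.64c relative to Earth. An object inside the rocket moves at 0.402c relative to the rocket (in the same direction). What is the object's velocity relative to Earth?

u = (u' + v)/(1 + u'v/c²)
Numerator: 0.402 + 0.64 = 1.042
Denominator: 1 + 0.25728 = 1.25728
u = 1.042/1.25728 = 0.8288c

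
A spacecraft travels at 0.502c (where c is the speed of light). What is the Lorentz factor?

v/c = 0.502, so (v/c)² = 0.252004
1 - (v/c)² = 0.747996
γ = 1/√(0.747996) = 1.156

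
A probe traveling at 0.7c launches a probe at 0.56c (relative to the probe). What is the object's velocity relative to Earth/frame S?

u = (u' + v)/(1 + u'v/c²)
Numerator: 0.56 + 0.7 = 1.26
Denominator: 1 + 0.392 = 1.392
u = 1.26/1.392 = 0.9052c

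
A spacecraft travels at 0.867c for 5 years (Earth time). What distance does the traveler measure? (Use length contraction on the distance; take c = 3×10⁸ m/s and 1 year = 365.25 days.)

Earth distance: d = v × t = 0.867c × 5 yr = 4.104×10¹⁶ m
γ = 2.007
d' = d/γ = 4.104×10¹⁶/2.007 = 2.045×10¹⁶ m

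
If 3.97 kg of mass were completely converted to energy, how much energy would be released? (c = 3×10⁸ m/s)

Using E = mc²:
c² = (3×10⁸)² = 9×10¹⁶ m²/s²
E = 3.97 × 9×10¹⁶ = 3.573×10¹⁷ J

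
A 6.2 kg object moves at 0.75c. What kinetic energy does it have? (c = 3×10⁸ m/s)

γ = 1/√(1 - 0.75²) = 1.5119
γ - 1 = 0.5119
KE = (γ-1)mc² = 0.5119 × 6.2 × (3×10⁸)² = 2.856×10¹⁷ J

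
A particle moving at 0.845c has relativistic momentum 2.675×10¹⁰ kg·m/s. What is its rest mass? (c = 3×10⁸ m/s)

γ = 1/√(1 - 0.845²) = 1.870
v = 0.845 × 3×10⁸ = 2.535×10⁸ m/s
m = p/(γv) = 2.675×10¹⁰/(1.870 × 2.535×10⁸) = 56.43 kg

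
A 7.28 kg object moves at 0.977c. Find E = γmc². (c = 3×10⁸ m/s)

γ = 1/√(1 - 0.977²) = 4.690
mc² = 7.28 × (3×10⁸)² = 6.552×10¹⁷ J
E = γmc² = 4.690 × 6.552×10¹⁷ = 3.073×10¹⁸ J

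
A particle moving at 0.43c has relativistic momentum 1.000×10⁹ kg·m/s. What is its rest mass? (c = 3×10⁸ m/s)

γ = 1/√(1 - 0.43²) = 1.1076
v = 0.43 × 3×10⁸ = 1.290×10⁸ m/s
m = p/(γv) = 1.000×10⁹/(1.1076 × 1.290×10⁸) = 6.999 kg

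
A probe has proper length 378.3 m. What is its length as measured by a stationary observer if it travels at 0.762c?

Proper length L₀ = 378.3 m
γ = 1/√(1 - 0.762²) = 1.544
L = L₀/γ = 378.3/1.544 = 245.0 m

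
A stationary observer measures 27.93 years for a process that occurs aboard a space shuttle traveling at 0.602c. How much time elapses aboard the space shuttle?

Dilated time Δt = 27.93 years
γ = 1/√(1 - 0.602²) = 1.2524
Δt₀ = Δt/γ = 27.93/1.2524 = 22.30 years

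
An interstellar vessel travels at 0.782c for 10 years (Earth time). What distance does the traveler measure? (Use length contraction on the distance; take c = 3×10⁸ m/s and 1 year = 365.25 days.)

Earth distance: d = v × t = 0.782c × 10 yr = 7.4034×10¹⁶ m
γ = 1.6044
d' = d/γ = 7.4034×10¹⁶/1.6044 = 4.614×10¹⁶ m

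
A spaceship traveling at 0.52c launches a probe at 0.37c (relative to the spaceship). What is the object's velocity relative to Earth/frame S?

u = (u' + v)/(1 + u'v/c²)
Numerator: 0.37 + 0.52 = 0.89
Denominator: 1 + 0.1924 = 1.1924
u = 0.89/1.1924 = 0.7464c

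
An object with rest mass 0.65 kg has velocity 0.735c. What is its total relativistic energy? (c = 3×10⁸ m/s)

γ = 1/√(1 - 0.735²) = 1.47478
mc² = 0.65 × (3×10⁸)² = 5.850×10¹⁶ J
E = γmc² = 1.47478 × 5.850×10¹⁶ = 8.627×10¹⁶ J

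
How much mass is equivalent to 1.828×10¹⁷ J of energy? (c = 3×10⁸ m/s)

From E = mc², we get m = E/c²
c² = (3×10⁸)² = 9×10¹⁶ m²/s²
m = 1.828×10¹⁷ / 9×10¹⁶ = 2.031 kg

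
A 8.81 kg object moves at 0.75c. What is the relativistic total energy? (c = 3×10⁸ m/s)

γ = 1/√(1 - 0.75²) = 1.512
mc² = 8.81 × (3×10⁸)² = 7.929×10¹⁷ J
E = γmc² = 1.512 × 7.929×10¹⁷ = 1.199×10¹⁸ J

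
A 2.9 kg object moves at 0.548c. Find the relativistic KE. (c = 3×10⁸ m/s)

γ = 1/√(1 - 0.548²) = 1.19549
γ - 1 = 0.19549
KE = (γ-1)mc² = 0.19549 × 2.9 × (3×10⁸)² = 5.102×10¹⁶ J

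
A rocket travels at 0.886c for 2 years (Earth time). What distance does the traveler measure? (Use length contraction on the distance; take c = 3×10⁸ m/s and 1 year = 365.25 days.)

Earth distance: d = v × t = 0.886c × 2 yr = 1.678×10¹⁶ m
γ = 2.157
d' = d/γ = 1.678×10¹⁶/2.157 = 7.779×10¹⁵ m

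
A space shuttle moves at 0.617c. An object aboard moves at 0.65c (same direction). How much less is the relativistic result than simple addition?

Classical: u' + v = 0.65 + 0.617 = 1.267c
Relativistic: u = (0.65 + 0.617)/(1 + 0.40105) = 1.267/1.40105 = 0.9043c
Difference: 1.267 - 0.9043 = 0.3627c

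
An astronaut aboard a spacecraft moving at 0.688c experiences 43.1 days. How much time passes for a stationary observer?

Proper time Δt₀ = 43.1 days
γ = 1/√(1 - 0.688²) = 1.378
Δt = γΔt₀ = 1.378 × 43.1 = 59.39 days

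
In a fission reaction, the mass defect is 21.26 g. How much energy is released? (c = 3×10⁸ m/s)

Convert mass defect: Δm = 21.26 g = 0.02126 kg
E = Δm·c² = 0.02126 × (3×10⁸)²
= 0.02126 × 9×10¹⁶ = 1.913×10¹⁵ J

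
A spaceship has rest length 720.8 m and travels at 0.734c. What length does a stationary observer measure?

Proper length L₀ = 720.8 m
γ = 1/√(1 - 0.734²) = 1.4724
L = L₀/γ = 720.8/1.4724 = 489.5 m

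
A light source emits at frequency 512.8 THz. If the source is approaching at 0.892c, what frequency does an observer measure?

β = v/c = 0.892
(1+β)/(1-β) = 1.892/0.108 = 17.5185
Doppler factor = √(17.5185) = 4.1855
f_obs = 512.8 × 4.1855 = 2146 THz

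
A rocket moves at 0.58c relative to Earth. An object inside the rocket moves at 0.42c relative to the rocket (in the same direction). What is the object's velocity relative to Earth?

u = (u' + v)/(1 + u'v/c²)
Numerator: 0.42 + 0.58 = 1
Denominator: 1 + 0.2436 = 1.2436
u = 1/1.2436 = 0.8041c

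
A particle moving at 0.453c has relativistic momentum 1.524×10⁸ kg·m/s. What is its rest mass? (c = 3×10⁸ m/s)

γ = 1/√(1 - 0.453²) = 1.12169
v = 0.453 × 3×10⁸ = 1.359×10⁸ m/s
m = p/(γv) = 1.524×10⁸/(1.12169 × 1.359×10⁸) = 0.9998 kg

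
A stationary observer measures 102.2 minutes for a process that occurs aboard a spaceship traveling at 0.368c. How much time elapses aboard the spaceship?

Dilated time Δt = 102.2 minutes
γ = 1/√(1 - 0.368²) = 1.0755
Δt₀ = Δt/γ = 102.2/1.0755 = 95.03 minutes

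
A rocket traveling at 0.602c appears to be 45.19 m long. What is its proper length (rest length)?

Contracted length L = 45.19 m
γ = 1/√(1 - 0.602²) = 1.25235
L₀ = γL = 1.25235 × 45.19 = 56.59 m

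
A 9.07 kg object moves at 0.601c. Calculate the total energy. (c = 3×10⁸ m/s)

γ = 1/√(1 - 0.601²) = 1.251
mc² = 9.07 × (3×10⁸)² = 8.163×10¹⁷ J
E = γmc² = 1.251 × 8.163×10¹⁷ = 1.021×10¹⁸ J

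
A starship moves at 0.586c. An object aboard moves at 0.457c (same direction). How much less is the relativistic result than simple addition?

Classical: u' + v = 0.457 + 0.586 = 1.043c
Relativistic: u = (0.457 + 0.586)/(1 + 0.267802) = 1.043/1.267802 = 0.8227c
Difference: 1.043 - 0.8227 = 0.2203c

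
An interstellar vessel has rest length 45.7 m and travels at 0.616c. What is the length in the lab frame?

Proper length L₀ = 45.7 m
γ = 1/√(1 - 0.616²) = 1.2694
L = L₀/γ = 45.7/1.2694 = 36.00 m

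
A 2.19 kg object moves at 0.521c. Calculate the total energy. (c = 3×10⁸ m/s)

γ = 1/√(1 - 0.521²) = 1.1716
mc² = 2.19 × (3×10⁸)² = 1.971×10¹⁷ J
E = γmc² = 1.1716 × 1.971×10¹⁷ = 2.309×10¹⁷ J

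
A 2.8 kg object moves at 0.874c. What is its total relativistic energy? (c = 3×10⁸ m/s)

γ = 1/√(1 - 0.874²) = 2.058
mc² = 2.8 × (3×10⁸)² = 2.520×10¹⁷ J
E = γmc² = 2.058 × 2.520×10¹⁷ = 5.186×10¹⁷ J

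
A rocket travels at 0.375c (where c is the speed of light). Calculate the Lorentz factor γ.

v/c = 0.375, so (v/c)² = 0.140625
1 - (v/c)² = 0.859375
γ = 1/√(0.859375) = 1.079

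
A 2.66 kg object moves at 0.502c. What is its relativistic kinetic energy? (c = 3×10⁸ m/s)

γ = 1/√(1 - 0.502²) = 1.15625
γ - 1 = 0.15625
KE = (γ-1)mc² = 0.15625 × 2.66 × (3×10⁸)² = 3.741×10¹⁶ J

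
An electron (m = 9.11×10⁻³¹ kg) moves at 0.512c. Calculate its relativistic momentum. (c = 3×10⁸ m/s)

γ = 1/√(1 - 0.512²) = 1.164
v = 0.512 × 3×10⁸ = 1.536×10⁸ m/s
p = γmv = 1.164 × 9.11×10⁻³¹ × 1.536×10⁸ = 1.629×10⁻²² kg·m/s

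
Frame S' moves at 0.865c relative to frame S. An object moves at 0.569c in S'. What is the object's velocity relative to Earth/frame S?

u = (u' + v)/(1 + u'v/c²)
Numerator: 0.569 + 0.865 = 1.434
Denominator: 1 + 0.492185 = 1.492185
u = 1.434/1.492185 = 0.9610c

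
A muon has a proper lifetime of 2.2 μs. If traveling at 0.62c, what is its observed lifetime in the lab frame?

Proper lifetime τ₀ = 2.2 μs
γ = 1/√(1 - 0.62²) = 1.2745
τ = γτ₀ = 1.2745 × 2.2 μs = 2.804 μs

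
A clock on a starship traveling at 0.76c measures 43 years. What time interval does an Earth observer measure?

Proper time Δt₀ = 43 years
γ = 1/√(1 - 0.76²) = 1.5386
Δt = γΔt₀ = 1.5386 × 43 = 66.16 years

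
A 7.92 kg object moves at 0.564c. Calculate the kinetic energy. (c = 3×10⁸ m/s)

γ = 1/√(1 - 0.564²) = 1.211
γ - 1 = 0.2110
KE = (γ-1)mc² = 0.2110 × 7.92 × (3×10⁸)² = 1.504×10¹⁷ J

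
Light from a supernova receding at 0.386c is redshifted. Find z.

β = 0.386
(1+β)/(1-β) = 1.386/0.614 = 2.2573
√(2.2573) = 1.5024
z = 1.5024 - 1 = 0.5024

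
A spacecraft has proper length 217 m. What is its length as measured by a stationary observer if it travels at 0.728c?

Proper length L₀ = 217 m
γ = 1/√(1 - 0.728²) = 1.4586
L = L₀/γ = 217/1.4586 = 148.8 m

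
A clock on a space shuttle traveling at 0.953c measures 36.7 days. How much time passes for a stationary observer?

Proper time Δt₀ = 36.7 days
γ = 1/√(1 - 0.953²) = 3.301
Δt = γΔt₀ = 3.301 × 36.7 = 121.1 days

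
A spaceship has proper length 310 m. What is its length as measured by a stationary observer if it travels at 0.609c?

Proper length L₀ = 310 m
γ = 1/√(1 - 0.609²) = 1.2608
L = L₀/γ = 310/1.2608 = 245.9 m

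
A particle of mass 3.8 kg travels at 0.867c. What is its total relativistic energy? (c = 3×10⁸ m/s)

γ = 1/√(1 - 0.867²) = 2.0068
mc² = 3.8 × (3×10⁸)² = 3.420×10¹⁷ J
E = γmc² = 2.0068 × 3.420×10¹⁷ = 6.863×10¹⁷ J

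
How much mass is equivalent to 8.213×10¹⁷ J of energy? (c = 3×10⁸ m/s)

From E = mc², we get m = E/c²
c² = (3×10⁸)² = 9×10¹⁶ m²/s²
m = 8.213×10¹⁷ / 9×10¹⁶ = 9.126 kg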